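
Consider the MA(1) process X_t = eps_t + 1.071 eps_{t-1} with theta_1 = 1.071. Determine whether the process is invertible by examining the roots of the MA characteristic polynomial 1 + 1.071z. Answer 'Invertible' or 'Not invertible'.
\text{Not invertible}

The MA(q) characteristic polynomial is P(z) = 1 + 1.071z.
Invertibility requires all roots to lie outside the unit circle, i.e. |z| > 1 for every root.
This is linear in z: 1 + (1.071) z = 0  =>  z = -1/(1.071) = -0.933707,  |z| = 0.933707.
Moduli of all roots: 0.9337.
All moduli strictly greater than 1? No.
Verdict: Not invertible.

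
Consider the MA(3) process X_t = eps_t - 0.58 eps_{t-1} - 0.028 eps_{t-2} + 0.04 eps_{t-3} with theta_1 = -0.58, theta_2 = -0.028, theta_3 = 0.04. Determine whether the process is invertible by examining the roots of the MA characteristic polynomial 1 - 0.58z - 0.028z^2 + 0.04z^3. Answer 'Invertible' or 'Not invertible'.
\text{Invertible}

The MA(q) characteristic polynomial is P(z) = 1 - 0.58z - 0.028z^2 + 0.04z^3.
Invertibility requires all roots to lie outside the unit circle, i.e. |z| > 1 for every root.
Degree 3: look for a simple real root z0 first, then factor out (1 - z/z0) and solve the remaining quadratic.
Testing z0 = 2.5: P(2.5) = 1 + (-0.58)(2.5) + (-0.028)(2.5)^2 + (0.04)(2.5)^3
  = 1 + (-1.45) + (-0.175) + (0.625) = 0.  So z_0 = 2.5 is a root, |z_0| = 2.5.
Divide out the factor (1 - 0.4 z) = (1 - z/z0) (since 1/z0 = 0.4):
  P(z) = (1 - 0.4 z)(1 + (-0.18) z + (-0.1) z^2)
  [check: z-coef -0.18 - (0.4) = -0.58; z^2-coef -0.1 - (0.4)(-0.18) = -0.028; z^3-coef -(0.4)(-0.1) = 0.04.]
Remaining roots from the quadratic factor 1 + (-0.18) z + (-0.1) z^2:
  Set 1 + (-0.18) z + (-0.1) z^2 = 0, i.e. a z^2 + b z + c = 0 with a = -0.1, b = -0.18, c = 1.
  Discriminant D = b^2 - 4ac = (-0.18)^2 - 4*(-0.1)*1 = 0.0324 - (-0.4) = 0.4324.
  D >= 0, so the roots are real: z = (-b +/- sqrt(D)) / (2a) = (0.18 +/- 0.657571) / (-0.2).
    z_1 = (0.18 + 0.657571) / (-0.2) = -4.1879,   |z_1| = 4.1879.
    z_2 = (0.18 - 0.657571) / (-0.2) = 2.3879,   |z_2| = 2.3879.
Moduli of all roots: 2.5000, 4.1879, 2.3879.
All moduli strictly greater than 1? Yes.
Verdict: Invertible.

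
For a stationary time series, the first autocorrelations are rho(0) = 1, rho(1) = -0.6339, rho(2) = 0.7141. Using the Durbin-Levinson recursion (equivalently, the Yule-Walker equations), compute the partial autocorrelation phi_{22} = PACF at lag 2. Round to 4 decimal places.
\phi_{22} = 0.5220

The PACF at lag k is phi_{kk}, the last component of the solution
to the Yule-Walker system G_k phi = r_k where
  (G_k)_{ij} = rho(|i - j|), (r_k)_i = rho(i), i,j = 1..k.
Equivalently, Durbin-Levinson gives phi_{kk} iteratively:
  phi_{11} = rho(1)
  phi_{kk} = [rho(k) - sum_{j=1..k-1} phi_{k-1,j} rho(k-j)]
            / [1 - sum_{j=1..k-1} phi_{k-1,j} rho(j)],
  phi_{k,j} = phi_{k-1,j} - phi_{kk} phi_{k-1,k-j},  j = 1..k-1.
Step k = 1:
  phi_11 = rho(1) = -0.6339.
Step k = 2:
  phi_22 = [rho(2) - phi_11 rho(1)] / [1 - phi_11 rho(1)] = [0.7141 - (-0.6339)(-0.6339)] / [1 - (-0.6339)(-0.6339)]
         = 0.31227079 / 0.59817079 = 0.522.
Therefore phi_{22} = 0.5220.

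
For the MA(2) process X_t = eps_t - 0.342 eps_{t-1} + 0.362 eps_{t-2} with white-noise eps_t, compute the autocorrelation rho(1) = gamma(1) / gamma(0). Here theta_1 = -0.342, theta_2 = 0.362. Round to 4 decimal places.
\rho(1) = -0.3732

For an MA(q) process with theta_0 = 1, the autocovariance is
  gamma(k) = sigma^2 * sum_{i=0..q-k} theta_i * theta_{i+k},
and rho(k) = gamma(k) / gamma(0). Sigma^2 cancels.
  numerator   = (1)*(-0.342) + (-0.342)*(0.362) = -0.465804.
  denominator = (1)^2 + (-0.342)^2 + (0.362)^2 = 1.248008.
  rho(1) = -0.465804 / 1.248008 = -0.3732.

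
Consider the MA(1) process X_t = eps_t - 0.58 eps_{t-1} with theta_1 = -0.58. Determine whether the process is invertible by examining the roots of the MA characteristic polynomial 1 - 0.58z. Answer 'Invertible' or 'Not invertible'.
\text{Invertible}

The MA(q) characteristic polynomial is P(z) = 1 - 0.58z.
Invertibility requires all roots to lie outside the unit circle, i.e. |z| > 1 for every root.
This is linear in z: 1 + (-0.58) z = 0  =>  z = -1/(-0.58) = 1.724138,  |z| = 1.724138.
Moduli of all roots: 1.7241.
All moduli strictly greater than 1? Yes.
Verdict: Invertible.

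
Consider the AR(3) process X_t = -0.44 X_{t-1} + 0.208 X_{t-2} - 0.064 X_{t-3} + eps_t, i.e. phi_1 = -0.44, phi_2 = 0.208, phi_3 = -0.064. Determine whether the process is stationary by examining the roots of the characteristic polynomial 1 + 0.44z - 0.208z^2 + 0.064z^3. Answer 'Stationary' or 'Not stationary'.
\text{Stationary}

The AR(p) characteristic polynomial is P(z) = 1 + 0.44z - 0.208z^2 + 0.064z^3.
Stationarity requires all roots to lie outside the unit circle, i.e. |z| > 1 for every root.
Degree 3: look for a simple real root z0 first, then factor out (1 - z/z0) and solve the remaining quadratic.
Testing z0 = -1.25: P(-1.25) = 1 + (0.44)(-1.25) + (-0.208)(-1.25)^2 + (0.064)(-1.25)^3
  = 1 + (-0.55) + (-0.325) + (-0.125) = 0.  So z_0 = -1.25 is a root, |z_0| = 1.25.
Divide out the factor (1 + 0.8 z) = (1 - z/z0) (since 1/z0 = -0.8):
  P(z) = (1 + 0.8 z)(1 + (-0.36) z + (0.08) z^2)
  [check: z-coef -0.36 - (-0.8) = 0.44; z^2-coef 0.08 - (-0.8)(-0.36) = -0.208; z^3-coef -(-0.8)(0.08) = 0.064.]
Remaining roots from the quadratic factor 1 + (-0.36) z + (0.08) z^2:
  Set 1 + (-0.36) z + (0.08) z^2 = 0, i.e. a z^2 + b z + c = 0 with a = 0.08, b = -0.36, c = 1.
  Discriminant D = b^2 - 4ac = (-0.36)^2 - 4*(0.08)*1 = 0.1296 - (0.32) = -0.1904.
  D < 0, so the roots are the complex-conjugate pair z = (-b +/- i sqrt(-D)) / (2a) = 2.25 +/- 2.7272i.
  For a conjugate pair |z|^2 = z * conj(z) = (product of roots) = c/a = 1/(0.08) = 12.5, so |z| = sqrt(12.5) = 3.5355 for both roots.
Moduli of all roots: 1.2500, 3.5355, 3.5355.
All moduli strictly greater than 1? Yes.
Verdict: Stationary.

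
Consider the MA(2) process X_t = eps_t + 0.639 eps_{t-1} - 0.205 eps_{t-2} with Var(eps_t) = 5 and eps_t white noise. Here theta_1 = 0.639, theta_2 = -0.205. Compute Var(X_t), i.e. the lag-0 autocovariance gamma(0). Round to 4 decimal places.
\gamma(0) = 7.2517

For an MA(q) process X_t = eps_t + sum_i theta_i eps_{t-i} with
Var(eps_t) = sigma^2, the variance is
  gamma(0) = sigma^2 * (1 + sum_i theta_i^2).
  sum_i theta_i^2 = (0.639)^2 + (-0.205)^2 = 0.408321 + 0.042025 = 0.450346.
  gamma(0) = 5 * (1 + 0.450346) = 5 * 1.450346 = 7.25173, which rounds to 7.2517.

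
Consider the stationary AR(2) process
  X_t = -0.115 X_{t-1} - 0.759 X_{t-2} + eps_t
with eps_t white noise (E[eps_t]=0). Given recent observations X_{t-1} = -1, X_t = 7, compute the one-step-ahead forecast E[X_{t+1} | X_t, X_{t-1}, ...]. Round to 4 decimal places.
E[X_{t+1} \mid \mathcal F_t] = -0.0460

For an AR(p) model X_t = c + sum_i phi_i X_{t-i} + eps_t, the
one-step-ahead conditional mean is
  E[X_{t+1} | X_t, ...] = c + sum_i phi_i X_{t+1-i}.
Substitute known values:
  E[X_{t+1} | ...] = (-0.115) * (7) + (-0.759) * (-1)
                   = -0.0460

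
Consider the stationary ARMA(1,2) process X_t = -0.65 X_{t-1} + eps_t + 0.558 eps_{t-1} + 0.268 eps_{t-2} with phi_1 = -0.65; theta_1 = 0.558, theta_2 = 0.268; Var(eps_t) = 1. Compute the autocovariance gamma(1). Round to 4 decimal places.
\gamma(1) = -0.2431

Multiply the model equation by X_{t-k} and take expectations. With theta_0 = psi_0 = 1 and psi_j the MA(infinity) weights, this gives
  gamma(k) - sum_i phi_i gamma(k-i) = c_k,
  c_k = sigma^2 * sum_{j=k..q} theta_j psi_{j-k}   (c_k = 0 for k > q),
using gamma(-m) = gamma(m).
psi-weights needed (psi_j = theta_j + sum_i phi_i psi_{j-i}):
  psi_1 = theta_1 + phi_1 = 0.558 + (-0.65) = -0.092
  psi_2 = theta_2 + phi_1 psi_1 = 0.268 + (-0.65)(-0.092) = 0.3278
Right-hand sides:
  c_0 = sigma^2 (1 + theta_1 psi_1 + theta_2 psi_2) = 1 * (1 + (0.558)(-0.092) + (0.268)(0.3278)) = 1 * 1.036514 = 1.036514
  c_1 = sigma^2 (theta_1 + theta_2 psi_1) = 1 * (0.558 + (0.268)(-0.092)) = 0.533344
  c_2 = sigma^2 theta_2 = 1 * (0.268) = 0.268
Equations for k = 0 and k = 1 (AR order 1):
  gamma(0) = phi_1 gamma(1) + c_0
  gamma(1) = phi_1 gamma(0) + c_1
Substituting the second into the first: gamma(0) (1 - phi_1^2) = c_0 + phi_1 c_1, so
  gamma(0) = (c_0 + phi_1 c_1) / (1 - phi_1^2) = (1.036514 + (-0.65)(0.533344)) / (1 - (-0.65)^2) = 0.689841 / 0.5775 = 1.19453.
  gamma(1) = phi_1 gamma(0) + c_1 = (-0.65)(1.19453) + (0.533344) = -0.2431.
Therefore gamma(1) = -0.2431 (to 4 decimal places).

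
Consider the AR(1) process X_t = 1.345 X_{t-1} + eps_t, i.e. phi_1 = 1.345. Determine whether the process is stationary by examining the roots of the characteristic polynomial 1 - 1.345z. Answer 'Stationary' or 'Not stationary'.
\text{Not stationary}

The AR(p) characteristic polynomial is P(z) = 1 - 1.345z.
Stationarity requires all roots to lie outside the unit circle, i.e. |z| > 1 for every root.
This is linear in z: 1 + (-1.345) z = 0  =>  z = -1/(-1.345) = 0.743494,  |z| = 0.743494.
Moduli of all roots: 0.7435.
All moduli strictly greater than 1? No.
Verdict: Not stationary.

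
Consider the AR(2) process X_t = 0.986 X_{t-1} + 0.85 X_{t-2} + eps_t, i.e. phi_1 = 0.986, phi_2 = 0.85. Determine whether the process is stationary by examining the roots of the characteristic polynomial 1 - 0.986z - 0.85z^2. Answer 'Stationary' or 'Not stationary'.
\text{Not stationary}

The AR(p) characteristic polynomial is P(z) = 1 - 0.986z - 0.85z^2.
Stationarity requires all roots to lie outside the unit circle, i.e. |z| > 1 for every root.
Set 1 + (-0.986) z + (-0.85) z^2 = 0, i.e. a z^2 + b z + c = 0 with a = -0.85, b = -0.986, c = 1.
Discriminant D = b^2 - 4ac = (-0.986)^2 - 4*(-0.85)*1 = 0.972196 - (-3.4) = 4.372196.
D >= 0, so the roots are real: z = (-b +/- sqrt(D)) / (2a) = (0.986 +/- 2.09098) / (-1.7).
  z_1 = (0.986 + 2.09098) / (-1.7) = -1.81,   |z_1| = 1.81.
  z_2 = (0.986 - 2.09098) / (-1.7) = 0.65,   |z_2| = 0.65.
Moduli of all roots: 1.8100, 0.6500.
All moduli strictly greater than 1? No.
Verdict: Not stationary.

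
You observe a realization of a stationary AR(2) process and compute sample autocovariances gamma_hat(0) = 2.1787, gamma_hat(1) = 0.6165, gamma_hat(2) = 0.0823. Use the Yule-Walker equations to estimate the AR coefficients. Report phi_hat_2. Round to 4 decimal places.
\hat\phi_{2} = -0.0460

The Yule-Walker equations for an AR(p) process read, in matrix form,
  Gamma_p phi = r_p,   with   (Gamma_p)_{ij} = gamma(|i - j|),
                       (r_p)_i = gamma(i),   i,j = 1..p.
Substitute the sample gammas (Toeplitz matrix and right-hand side of size 2):
  Gamma_p = [[2.1787, 0.6165], [0.6165, 2.1787]]
  r_p     = [0.6165, 0.0823]
Written out:
  2.1787 phi_1 + 0.6165 phi_2 = 0.6165
  0.6165 phi_1 + 2.1787 phi_2 = 0.0823
Solve by Cramer's rule:
  det = gamma(0)^2 - gamma(1)^2 = (2.1787)^2 - (0.6165)^2 = 4.74673369 - 0.38007225 = 4.36666144
  phi_hat_1 = [gamma(1) gamma(0) - gamma(1) gamma(2)] / det = [(0.6165)(2.1787) - (0.6165)(0.0823)] / 4.36666144 = 1.2924306 / 4.36666144 = 0.296
  phi_hat_2 = [gamma(0) gamma(2) - gamma(1)^2] / det = [(2.1787)(0.0823) - (0.6165)^2] / 4.36666144 = -0.20076524 / 4.36666144 = -0.046
So phi_hat = [0.2960, -0.0460].
Therefore phi_hat_2 = -0.0460.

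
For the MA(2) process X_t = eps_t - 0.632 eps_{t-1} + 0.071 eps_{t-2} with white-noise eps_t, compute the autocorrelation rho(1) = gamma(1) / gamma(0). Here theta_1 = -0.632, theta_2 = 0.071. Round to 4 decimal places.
\rho(1) = -0.4819

For an MA(q) process with theta_0 = 1, the autocovariance is
  gamma(k) = sigma^2 * sum_{i=0..q-k} theta_i * theta_{i+k},
and rho(k) = gamma(k) / gamma(0). Sigma^2 cancels.
  numerator   = (1)*(-0.632) + (-0.632)*(0.071) = -0.676872.
  denominator = (1)^2 + (-0.632)^2 + (0.071)^2 = 1.404465.
  rho(1) = -0.676872 / 1.404465 = -0.4819.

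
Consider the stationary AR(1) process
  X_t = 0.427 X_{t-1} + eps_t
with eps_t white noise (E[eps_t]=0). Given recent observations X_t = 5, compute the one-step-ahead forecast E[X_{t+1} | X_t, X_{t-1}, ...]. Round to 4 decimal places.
E[X_{t+1} \mid \mathcal F_t] = 2.1350

For an AR(p) model X_t = c + sum_i phi_i X_{t-i} + eps_t, the
one-step-ahead conditional mean is
  E[X_{t+1} | X_t, ...] = c + sum_i phi_i X_{t+1-i}.
Substitute known values:
  E[X_{t+1} | ...] = (0.427) * (5)
                   = 2.1350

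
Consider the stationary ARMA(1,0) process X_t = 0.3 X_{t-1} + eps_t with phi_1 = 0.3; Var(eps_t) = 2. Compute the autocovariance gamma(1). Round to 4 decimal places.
\gamma(1) = 0.6593

Multiply the model equation by X_{t-k} and take expectations. With theta_0 = psi_0 = 1 and psi_j the MA(infinity) weights, this gives
  gamma(k) - sum_i phi_i gamma(k-i) = c_k,
  c_k = sigma^2 * sum_{j=k..q} theta_j psi_{j-k}   (c_k = 0 for k > q),
using gamma(-m) = gamma(m).
Pure AR (q = 0): c_0 = sigma^2 = 2, c_k = 0 for k >= 1.
Equations for k = 0 and k = 1 (AR order 1):
  gamma(0) = phi_1 gamma(1) + c_0
  gamma(1) = phi_1 gamma(0) + c_1
Substituting the second into the first: gamma(0) (1 - phi_1^2) = c_0 + phi_1 c_1, so
  gamma(0) = c_0 / (1 - phi_1^2) = 2 / (1 - (0.3)^2) = 2 / 0.91 = 2.197802.
  gamma(1) = phi_1 gamma(0) = (0.3)(2.197802) = 0.659341.
Therefore gamma(1) = 0.6593 (to 4 decimal places).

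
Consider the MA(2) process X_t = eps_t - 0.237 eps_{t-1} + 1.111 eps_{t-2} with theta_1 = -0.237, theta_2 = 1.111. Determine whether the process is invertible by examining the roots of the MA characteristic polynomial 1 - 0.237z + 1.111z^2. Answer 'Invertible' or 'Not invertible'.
\text{Not invertible}

The MA(q) characteristic polynomial is P(z) = 1 - 0.237z + 1.111z^2.
Invertibility requires all roots to lie outside the unit circle, i.e. |z| > 1 for every root.
Set 1 + (-0.237) z + (1.111) z^2 = 0, i.e. a z^2 + b z + c = 0 with a = 1.111, b = -0.237, c = 1.
Discriminant D = b^2 - 4ac = (-0.237)^2 - 4*(1.111)*1 = 0.056169 - (4.444) = -4.387831.
D < 0, so the roots are the complex-conjugate pair z = (-b +/- i sqrt(-D)) / (2a) = 0.1067 +/- 0.9427i.
For a conjugate pair |z|^2 = z * conj(z) = (product of roots) = c/a = 1/(1.111) = 0.90009, so |z| = sqrt(0.90009) = 0.9487 for both roots.
Moduli of all roots: 0.9487, 0.9487.
All moduli strictly greater than 1? No.
Verdict: Not invertible.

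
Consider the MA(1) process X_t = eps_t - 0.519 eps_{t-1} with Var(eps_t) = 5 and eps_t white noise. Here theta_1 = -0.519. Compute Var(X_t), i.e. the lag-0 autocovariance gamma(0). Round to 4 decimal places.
\gamma(0) = 6.3468

For an MA(q) process X_t = eps_t + sum_i theta_i eps_{t-i} with
Var(eps_t) = sigma^2, the variance is
  gamma(0) = sigma^2 * (1 + sum_i theta_i^2).
  sum_i theta_i^2 = (-0.519)^2 = 0.269361.
  gamma(0) = 5 * (1 + 0.269361) = 5 * 1.269361 = 6.346805, which rounds to 6.3468.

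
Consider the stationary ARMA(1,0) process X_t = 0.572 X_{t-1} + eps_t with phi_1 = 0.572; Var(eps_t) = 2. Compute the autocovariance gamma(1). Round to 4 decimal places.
\gamma(1) = 1.7003

Multiply the model equation by X_{t-k} and take expectations. With theta_0 = psi_0 = 1 and psi_j the MA(infinity) weights, this gives
  gamma(k) - sum_i phi_i gamma(k-i) = c_k,
  c_k = sigma^2 * sum_{j=k..q} theta_j psi_{j-k}   (c_k = 0 for k > q),
using gamma(-m) = gamma(m).
Pure AR (q = 0): c_0 = sigma^2 = 2, c_k = 0 for k >= 1.
Equations for k = 0 and k = 1 (AR order 1):
  gamma(0) = phi_1 gamma(1) + c_0
  gamma(1) = phi_1 gamma(0) + c_1
Substituting the second into the first: gamma(0) (1 - phi_1^2) = c_0 + phi_1 c_1, so
  gamma(0) = c_0 / (1 - phi_1^2) = 2 / (1 - (0.572)^2) = 2 / 0.672816 = 2.972581.
  gamma(1) = phi_1 gamma(0) = (0.572)(2.972581) = 1.700316.
Therefore gamma(1) = 1.7003 (to 4 decimal places).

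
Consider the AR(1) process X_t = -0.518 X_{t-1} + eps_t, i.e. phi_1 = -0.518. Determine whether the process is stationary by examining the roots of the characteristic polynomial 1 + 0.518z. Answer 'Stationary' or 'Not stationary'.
\text{Stationary}

The AR(p) characteristic polynomial is P(z) = 1 + 0.518z.
Stationarity requires all roots to lie outside the unit circle, i.e. |z| > 1 for every root.
This is linear in z: 1 + (0.518) z = 0  =>  z = -1/(0.518) = -1.930502,  |z| = 1.930502.
Moduli of all roots: 1.9305.
All moduli strictly greater than 1? Yes.
Verdict: Stationary.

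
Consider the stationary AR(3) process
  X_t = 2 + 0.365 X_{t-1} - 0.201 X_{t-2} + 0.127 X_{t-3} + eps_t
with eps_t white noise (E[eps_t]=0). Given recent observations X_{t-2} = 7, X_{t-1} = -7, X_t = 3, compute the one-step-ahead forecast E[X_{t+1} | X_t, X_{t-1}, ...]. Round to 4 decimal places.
E[X_{t+1} \mid \mathcal F_t] = 5.3910

For an AR(p) model X_t = c + sum_i phi_i X_{t-i} + eps_t, the
one-step-ahead conditional mean is
  E[X_{t+1} | X_t, ...] = c + sum_i phi_i X_{t+1-i}.
Substitute known values:
  E[X_{t+1} | ...] = 2 + (0.365) * (3) + (-0.201) * (-7) + (0.127) * (7)
                   = 5.3910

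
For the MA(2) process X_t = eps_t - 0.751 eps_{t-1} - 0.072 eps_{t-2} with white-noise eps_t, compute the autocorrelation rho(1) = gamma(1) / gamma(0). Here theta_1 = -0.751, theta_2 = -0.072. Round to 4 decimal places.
\rho(1) = -0.4441

For an MA(q) process with theta_0 = 1, the autocovariance is
  gamma(k) = sigma^2 * sum_{i=0..q-k} theta_i * theta_{i+k},
and rho(k) = gamma(k) / gamma(0). Sigma^2 cancels.
  numerator   = (1)*(-0.751) + (-0.751)*(-0.072) = -0.696928.
  denominator = (1)^2 + (-0.751)^2 + (-0.072)^2 = 1.569185.
  rho(1) = -0.696928 / 1.569185 = -0.4441.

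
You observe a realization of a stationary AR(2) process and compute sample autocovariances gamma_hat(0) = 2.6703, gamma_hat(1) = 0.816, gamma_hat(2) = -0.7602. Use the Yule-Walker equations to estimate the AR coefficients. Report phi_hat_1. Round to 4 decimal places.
\hat\phi_{1} = 0.4330

The Yule-Walker equations for an AR(p) process read, in matrix form,
  Gamma_p phi = r_p,   with   (Gamma_p)_{ij} = gamma(|i - j|),
                       (r_p)_i = gamma(i),   i,j = 1..p.
Substitute the sample gammas (Toeplitz matrix and right-hand side of size 2):
  Gamma_p = [[2.6703, 0.816], [0.816, 2.6703]]
  r_p     = [0.816, -0.7602]
Written out:
  2.6703 phi_1 + 0.816 phi_2 = 0.816
  0.816 phi_1 + 2.6703 phi_2 = -0.7602
Solve by Cramer's rule:
  det = gamma(0)^2 - gamma(1)^2 = (2.6703)^2 - (0.816)^2 = 7.13050209 - 0.665856 = 6.46464609
  phi_hat_1 = [gamma(1) gamma(0) - gamma(1) gamma(2)] / det = [(0.816)(2.6703) - (0.816)(-0.7602)] / 6.46464609 = 2.799288 / 6.46464609 = 0.433
  phi_hat_2 = [gamma(0) gamma(2) - gamma(1)^2] / det = [(2.6703)(-0.7602) - (0.816)^2] / 6.46464609 = -2.69581806 / 6.46464609 = -0.417
So phi_hat = [0.4330, -0.4170].
Therefore phi_hat_1 = 0.4330.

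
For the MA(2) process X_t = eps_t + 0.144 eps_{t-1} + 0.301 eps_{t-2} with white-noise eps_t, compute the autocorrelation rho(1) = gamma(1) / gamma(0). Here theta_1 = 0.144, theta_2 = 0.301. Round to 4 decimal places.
\rho(1) = 0.1686

For an MA(q) process with theta_0 = 1, the autocovariance is
  gamma(k) = sigma^2 * sum_{i=0..q-k} theta_i * theta_{i+k},
and rho(k) = gamma(k) / gamma(0). Sigma^2 cancels.
  numerator   = (1)*(0.144) + (0.144)*(0.301) = 0.187344.
  denominator = (1)^2 + (0.144)^2 + (0.301)^2 = 1.111337.
  rho(1) = 0.187344 / 1.111337 = 0.1686.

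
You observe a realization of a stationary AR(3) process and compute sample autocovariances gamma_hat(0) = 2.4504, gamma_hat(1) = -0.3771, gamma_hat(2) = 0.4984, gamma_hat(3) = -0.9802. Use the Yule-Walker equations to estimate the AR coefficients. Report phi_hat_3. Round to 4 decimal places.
\hat\phi_{3} = -0.3670

The Yule-Walker equations for an AR(p) process read, in matrix form,
  Gamma_p phi = r_p,   with   (Gamma_p)_{ij} = gamma(|i - j|),
                       (r_p)_i = gamma(i),   i,j = 1..p.
Substitute the sample gammas (Toeplitz matrix and right-hand side of size 3):
  Gamma_p = [[2.4504, -0.3771, 0.4984], [-0.3771, 2.4504, -0.3771], [0.4984, -0.3771, 2.4504]]
  r_p     = [-0.3771, 0.4984, -0.9802]
Written out (R1..R3):
  (R1) 2.4504 phi_1 - 0.3771 phi_2 + 0.4984 phi_3 = -0.3771
  (R2) -0.3771 phi_1 + 2.4504 phi_2 - 0.3771 phi_3 = 0.4984
  (R3) 0.4984 phi_1 - 0.3771 phi_2 + 2.4504 phi_3 = -0.9802
Gaussian elimination:
  R2 <- R2 - (-0.3771/2.4504) R1 = R2 - (-0.153893) R1:  2.392367 phi_2 - 0.3004 phi_3 = 0.440367
  R3 <- R3 - (0.4984/2.4504) R1 = R3 - (0.203395) R1:  -0.3004 phi_2 + 2.349028 phi_3 = -0.9035
  R3 <- R3 - (-0.3004/2.392367) R2 = R3 - (-0.125566) R2:  2.311308 phi_3 = -0.848205
Back-substitution:
  phi_hat_3 = -0.848205 / 2.311308 = -0.36698
  phi_hat_2 = (0.440367 - (-0.3004)(-0.36698)) / 2.392367 = 0.137991
  phi_hat_1 = (-0.3771 - (-0.3771)(0.137991) - (0.4984)(-0.36698)) / 2.4504 = -0.058015
So phi_hat = [-0.0580, 0.1380, -0.3670].
Therefore phi_hat_3 = -0.3670.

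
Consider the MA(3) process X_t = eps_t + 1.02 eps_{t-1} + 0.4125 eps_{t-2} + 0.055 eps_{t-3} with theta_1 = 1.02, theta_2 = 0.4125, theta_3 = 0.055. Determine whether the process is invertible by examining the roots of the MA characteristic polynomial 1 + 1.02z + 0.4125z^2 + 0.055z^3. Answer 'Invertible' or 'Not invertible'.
\text{Invertible}

The MA(q) characteristic polynomial is P(z) = 1 + 1.02z + 0.4125z^2 + 0.055z^3.
Invertibility requires all roots to lie outside the unit circle, i.e. |z| > 1 for every root.
Degree 3: look for a simple real root z0 first, then factor out (1 - z/z0) and solve the remaining quadratic.
Testing z0 = -4: P(-4) = 1 + (1.02)(-4) + (0.4125)(-4)^2 + (0.055)(-4)^3
  = 1 + (-4.08) + (6.6) + (-3.52) = 0.  So z_0 = -4 is a root, |z_0| = 4.
Divide out the factor (1 + 0.25 z) = (1 - z/z0) (since 1/z0 = -0.25):
  P(z) = (1 + 0.25 z)(1 + (0.77) z + (0.22) z^2)
  [check: z-coef 0.77 - (-0.25) = 1.02; z^2-coef 0.22 - (-0.25)(0.77) = 0.4125; z^3-coef -(-0.25)(0.22) = 0.055.]
Remaining roots from the quadratic factor 1 + (0.77) z + (0.22) z^2:
  Set 1 + (0.77) z + (0.22) z^2 = 0, i.e. a z^2 + b z + c = 0 with a = 0.22, b = 0.77, c = 1.
  Discriminant D = b^2 - 4ac = (0.77)^2 - 4*(0.22)*1 = 0.5929 - (0.88) = -0.2871.
  D < 0, so the roots are the complex-conjugate pair z = (-b +/- i sqrt(-D)) / (2a) = -1.75 +/- 1.2178i.
  For a conjugate pair |z|^2 = z * conj(z) = (product of roots) = c/a = 1/(0.22) = 4.545455, so |z| = sqrt(4.545455) = 2.132 for both roots.
Moduli of all roots: 4.0000, 2.1320, 2.1320.
All moduli strictly greater than 1? Yes.
Verdict: Invertible.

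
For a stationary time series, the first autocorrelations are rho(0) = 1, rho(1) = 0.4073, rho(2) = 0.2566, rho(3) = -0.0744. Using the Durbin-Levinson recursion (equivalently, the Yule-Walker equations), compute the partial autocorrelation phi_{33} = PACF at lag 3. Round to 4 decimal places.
\phi_{33} = -0.2570

The PACF at lag k is phi_{kk}, the last component of the solution
to the Yule-Walker system G_k phi = r_k where
  (G_k)_{ij} = rho(|i - j|), (r_k)_i = rho(i), i,j = 1..k.
Equivalently, Durbin-Levinson gives phi_{kk} iteratively:
  phi_{11} = rho(1)
  phi_{kk} = [rho(k) - sum_{j=1..k-1} phi_{k-1,j} rho(k-j)]
            / [1 - sum_{j=1..k-1} phi_{k-1,j} rho(j)],
  phi_{k,j} = phi_{k-1,j} - phi_{kk} phi_{k-1,k-j},  j = 1..k-1.
Step k = 1:
  phi_11 = rho(1) = 0.4073.
Step k = 2:
  phi_22 = [rho(2) - phi_11 rho(1)] / [1 - phi_11 rho(1)] = [0.2566 - (0.4073)(0.4073)] / [1 - (0.4073)(0.4073)]
         = 0.09070671 / 0.83410671 = 0.108747.
  Update: phi_21 = phi_11 - phi_22 phi_11 = 0.4073 - (0.108747)(0.4073) = 0.363007.
Step k = 3:
  phi_33 = [rho(3) - phi_21 rho(2) - phi_22 rho(1)] / [1 - phi_21 rho(1) - phi_22 rho(2)]
    numerator   = -0.0744 - (0.363007)(0.2566) - (0.108747)(0.4073) = -0.21184038
    denominator = 1 - (0.363007)(0.4073) - (0.108747)(0.2566) = 0.82424262
  phi_33 = -0.21184038 / 0.82424262 = -0.257.
Therefore phi_{33} = -0.2570.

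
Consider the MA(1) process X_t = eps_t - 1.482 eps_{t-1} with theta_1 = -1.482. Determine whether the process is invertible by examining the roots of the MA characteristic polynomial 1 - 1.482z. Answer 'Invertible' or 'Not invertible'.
\text{Not invertible}

The MA(q) characteristic polynomial is P(z) = 1 - 1.482z.
Invertibility requires all roots to lie outside the unit circle, i.e. |z| > 1 for every root.
This is linear in z: 1 + (-1.482) z = 0  =>  z = -1/(-1.482) = 0.674764,  |z| = 0.674764.
Moduli of all roots: 0.6748.
All moduli strictly greater than 1? No.
Verdict: Not invertible.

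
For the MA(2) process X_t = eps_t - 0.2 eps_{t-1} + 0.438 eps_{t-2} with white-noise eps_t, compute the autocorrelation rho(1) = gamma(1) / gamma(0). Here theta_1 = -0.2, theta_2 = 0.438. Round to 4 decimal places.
\rho(1) = -0.2335

For an MA(q) process with theta_0 = 1, the autocovariance is
  gamma(k) = sigma^2 * sum_{i=0..q-k} theta_i * theta_{i+k},
and rho(k) = gamma(k) / gamma(0). Sigma^2 cancels.
  numerator   = (1)*(-0.2) + (-0.2)*(0.438) = -0.2876.
  denominator = (1)^2 + (-0.2)^2 + (0.438)^2 = 1.231844.
  rho(1) = -0.2876 / 1.231844 = -0.2335.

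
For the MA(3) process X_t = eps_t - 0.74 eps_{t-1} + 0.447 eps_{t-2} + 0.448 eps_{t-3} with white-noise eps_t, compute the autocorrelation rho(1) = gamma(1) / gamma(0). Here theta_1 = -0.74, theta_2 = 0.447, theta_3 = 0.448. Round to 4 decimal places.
\rho(1) = -0.4469

For an MA(q) process with theta_0 = 1, the autocovariance is
  gamma(k) = sigma^2 * sum_{i=0..q-k} theta_i * theta_{i+k},
and rho(k) = gamma(k) / gamma(0). Sigma^2 cancels.
  numerator   = (1)*(-0.74) + (-0.74)*(0.447) + (0.447)*(0.448) = -0.870524.
  denominator = (1)^2 + (-0.74)^2 + (0.447)^2 + (0.448)^2 = 1.948113.
  rho(1) = -0.870524 / 1.948113 = -0.4469.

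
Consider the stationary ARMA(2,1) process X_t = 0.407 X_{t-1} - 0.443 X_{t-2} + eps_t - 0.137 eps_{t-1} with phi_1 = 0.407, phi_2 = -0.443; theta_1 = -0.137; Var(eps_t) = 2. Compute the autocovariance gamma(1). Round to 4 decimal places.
\gamma(1) = 0.5280

Multiply the model equation by X_{t-k} and take expectations. With theta_0 = psi_0 = 1 and psi_j the MA(infinity) weights, this gives
  gamma(k) - sum_i phi_i gamma(k-i) = c_k,
  c_k = sigma^2 * sum_{j=k..q} theta_j psi_{j-k}   (c_k = 0 for k > q),
using gamma(-m) = gamma(m).
psi-weights needed (psi_j = theta_j + sum_i phi_i psi_{j-i}):
  psi_1 = theta_1 + phi_1 = -0.137 + (0.407) = 0.27
Right-hand sides:
  c_0 = sigma^2 (1 + theta_1 psi_1) = 2 * (1 + (-0.137)(0.27)) = 2 * 0.96301 = 1.92602
  c_1 = sigma^2 theta_1 = 2 * (-0.137) = -0.274
  c_2 = 0
Equations for k = 0, 1, 2 (AR order 2, c_2 = 0):
  (E0) gamma(0) = phi_1 gamma(1) + phi_2 gamma(2) + c_0
  (E1) gamma(1) = phi_1 gamma(0) + phi_2 gamma(1) + c_1
  (E2) gamma(2) = phi_1 gamma(1) + phi_2 gamma(0)
From (E1): gamma(1) = A gamma(0) + B with
  A = phi_1 / (1 - phi_2) = 0.407 / 1.443 = 0.282051,   B = c_1 / (1 - phi_2) = -0.274 / 1.443 = -0.189882.
Insert (E2) into (E0): gamma(0) (1 - phi_2^2) = phi_1 (1 + phi_2) gamma(1) + c_0.
  phi_1 (1 + phi_2) = (0.407)(0.557) = 0.226699,   1 - phi_2^2 = 0.803751.
Replace gamma(1) by A gamma(0) + B and collect gamma(0):
  gamma(0) [0.803751 - (0.226699)(0.282051)] = (0.226699)(-0.189882) + 1.92602
  gamma(0) * 0.73981 = 1.882974
  gamma(0) = 1.882974 / 0.73981 = 2.545212.
  gamma(1) = A gamma(0) + B = (0.282051)(2.545212) + (-0.189882) = 0.527998.
Therefore gamma(1) = 0.5280 (to 4 decimal places).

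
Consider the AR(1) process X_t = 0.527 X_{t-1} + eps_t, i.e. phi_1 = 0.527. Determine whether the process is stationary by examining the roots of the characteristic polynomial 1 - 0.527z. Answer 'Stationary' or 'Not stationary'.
\text{Stationary}

The AR(p) characteristic polynomial is P(z) = 1 - 0.527z.
Stationarity requires all roots to lie outside the unit circle, i.e. |z| > 1 for every root.
This is linear in z: 1 + (-0.527) z = 0  =>  z = -1/(-0.527) = 1.897533,  |z| = 1.897533.
Moduli of all roots: 1.8975.
All moduli strictly greater than 1? Yes.
Verdict: Stationary.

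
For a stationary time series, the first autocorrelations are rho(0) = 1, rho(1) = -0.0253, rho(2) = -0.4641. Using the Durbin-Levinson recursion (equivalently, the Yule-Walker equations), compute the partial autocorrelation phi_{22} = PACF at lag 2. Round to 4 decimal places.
\phi_{22} = -0.4650

The PACF at lag k is phi_{kk}, the last component of the solution
to the Yule-Walker system G_k phi = r_k where
  (G_k)_{ij} = rho(|i - j|), (r_k)_i = rho(i), i,j = 1..k.
Equivalently, Durbin-Levinson gives phi_{kk} iteratively:
  phi_{11} = rho(1)
  phi_{kk} = [rho(k) - sum_{j=1..k-1} phi_{k-1,j} rho(k-j)]
            / [1 - sum_{j=1..k-1} phi_{k-1,j} rho(j)],
  phi_{k,j} = phi_{k-1,j} - phi_{kk} phi_{k-1,k-j},  j = 1..k-1.
Step k = 1:
  phi_11 = rho(1) = -0.0253.
Step k = 2:
  phi_22 = [rho(2) - phi_11 rho(1)] / [1 - phi_11 rho(1)] = [-0.4641 - (-0.0253)(-0.0253)] / [1 - (-0.0253)(-0.0253)]
         = -0.46474009 / 0.99935991 = -0.465.
Therefore phi_{22} = -0.4650.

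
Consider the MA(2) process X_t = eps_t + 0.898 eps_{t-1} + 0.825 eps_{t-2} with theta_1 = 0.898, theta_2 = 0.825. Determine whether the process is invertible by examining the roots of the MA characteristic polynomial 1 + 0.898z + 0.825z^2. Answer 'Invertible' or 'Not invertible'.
\text{Invertible}

The MA(q) characteristic polynomial is P(z) = 1 + 0.898z + 0.825z^2.
Invertibility requires all roots to lie outside the unit circle, i.e. |z| > 1 for every root.
Set 1 + (0.898) z + (0.825) z^2 = 0, i.e. a z^2 + b z + c = 0 with a = 0.825, b = 0.898, c = 1.
Discriminant D = b^2 - 4ac = (0.898)^2 - 4*(0.825)*1 = 0.806404 - (3.3) = -2.493596.
D < 0, so the roots are the complex-conjugate pair z = (-b +/- i sqrt(-D)) / (2a) = -0.5442 +/- 0.957i.
For a conjugate pair |z|^2 = z * conj(z) = (product of roots) = c/a = 1/(0.825) = 1.212121, so |z| = sqrt(1.212121) = 1.101 for both roots.
Moduli of all roots: 1.1010, 1.1010.
All moduli strictly greater than 1? Yes.
Verdict: Invertible.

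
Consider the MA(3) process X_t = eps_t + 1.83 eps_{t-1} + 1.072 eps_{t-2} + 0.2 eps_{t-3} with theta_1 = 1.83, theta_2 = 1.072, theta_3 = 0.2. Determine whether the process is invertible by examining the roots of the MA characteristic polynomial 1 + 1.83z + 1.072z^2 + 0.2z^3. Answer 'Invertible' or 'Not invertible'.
\text{Invertible}

The MA(q) characteristic polynomial is P(z) = 1 + 1.83z + 1.072z^2 + 0.2z^3.
Invertibility requires all roots to lie outside the unit circle, i.e. |z| > 1 for every root.
Degree 3: look for a simple real root z0 first, then factor out (1 - z/z0) and solve the remaining quadratic.
Testing z0 = -2.5: P(-2.5) = 1 + (1.83)(-2.5) + (1.072)(-2.5)^2 + (0.2)(-2.5)^3
  = 1 + (-4.575) + (6.7) + (-3.125) = 0.  So z_0 = -2.5 is a root, |z_0| = 2.5.
Divide out the factor (1 + 0.4 z) = (1 - z/z0) (since 1/z0 = -0.4):
  P(z) = (1 + 0.4 z)(1 + (1.43) z + (0.5) z^2)
  [check: z-coef 1.43 - (-0.4) = 1.83; z^2-coef 0.5 - (-0.4)(1.43) = 1.072; z^3-coef -(-0.4)(0.5) = 0.2.]
Remaining roots from the quadratic factor 1 + (1.43) z + (0.5) z^2:
  Set 1 + (1.43) z + (0.5) z^2 = 0, i.e. a z^2 + b z + c = 0 with a = 0.5, b = 1.43, c = 1.
  Discriminant D = b^2 - 4ac = (1.43)^2 - 4*(0.5)*1 = 2.0449 - (2) = 0.0449.
  D >= 0, so the roots are real: z = (-b +/- sqrt(D)) / (2a) = (-1.43 +/- 0.211896) / (1).
    z_1 = (-1.43 + 0.211896) / (1) = -1.2181,   |z_1| = 1.2181.
    z_2 = (-1.43 - 0.211896) / (1) = -1.6419,   |z_2| = 1.6419.
Moduli of all roots: 2.5000, 1.2181, 1.6419.
All moduli strictly greater than 1? Yes.
Verdict: Invertible.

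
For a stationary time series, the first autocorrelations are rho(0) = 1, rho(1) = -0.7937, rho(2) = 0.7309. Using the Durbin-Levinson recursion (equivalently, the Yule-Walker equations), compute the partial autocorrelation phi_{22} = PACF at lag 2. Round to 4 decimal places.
\phi_{22} = 0.2728

The PACF at lag k is phi_{kk}, the last component of the solution
to the Yule-Walker system G_k phi = r_k where
  (G_k)_{ij} = rho(|i - j|), (r_k)_i = rho(i), i,j = 1..k.
Equivalently, Durbin-Levinson gives phi_{kk} iteratively:
  phi_{11} = rho(1)
  phi_{kk} = [rho(k) - sum_{j=1..k-1} phi_{k-1,j} rho(k-j)]
            / [1 - sum_{j=1..k-1} phi_{k-1,j} rho(j)],
  phi_{k,j} = phi_{k-1,j} - phi_{kk} phi_{k-1,k-j},  j = 1..k-1.
Step k = 1:
  phi_11 = rho(1) = -0.7937.
Step k = 2:
  phi_22 = [rho(2) - phi_11 rho(1)] / [1 - phi_11 rho(1)] = [0.7309 - (-0.7937)(-0.7937)] / [1 - (-0.7937)(-0.7937)]
         = 0.10094031 / 0.37004031 = 0.2728.
Therefore phi_{22} = 0.2728.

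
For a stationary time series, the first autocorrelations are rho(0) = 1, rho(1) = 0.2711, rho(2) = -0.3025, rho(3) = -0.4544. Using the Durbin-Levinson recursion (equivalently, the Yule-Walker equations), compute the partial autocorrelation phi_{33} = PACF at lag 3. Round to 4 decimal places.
\phi_{33} = -0.2960

The PACF at lag k is phi_{kk}, the last component of the solution
to the Yule-Walker system G_k phi = r_k where
  (G_k)_{ij} = rho(|i - j|), (r_k)_i = rho(i), i,j = 1..k.
Equivalently, Durbin-Levinson gives phi_{kk} iteratively:
  phi_{11} = rho(1)
  phi_{kk} = [rho(k) - sum_{j=1..k-1} phi_{k-1,j} rho(k-j)]
            / [1 - sum_{j=1..k-1} phi_{k-1,j} rho(j)],
  phi_{k,j} = phi_{k-1,j} - phi_{kk} phi_{k-1,k-j},  j = 1..k-1.
Step k = 1:
  phi_11 = rho(1) = 0.2711.
Step k = 2:
  phi_22 = [rho(2) - phi_11 rho(1)] / [1 - phi_11 rho(1)] = [-0.3025 - (0.2711)(0.2711)] / [1 - (0.2711)(0.2711)]
         = -0.37599521 / 0.92650479 = -0.405821.
  Update: phi_21 = phi_11 - phi_22 phi_11 = 0.2711 - (-0.405821)(0.2711) = 0.381118.
Step k = 3:
  phi_33 = [rho(3) - phi_21 rho(2) - phi_22 rho(1)] / [1 - phi_21 rho(1) - phi_22 rho(2)]
    numerator   = -0.4544 - (0.381118)(-0.3025) - (-0.405821)(0.2711) = -0.22909367
    denominator = 1 - (0.381118)(0.2711) - (-0.405821)(-0.3025) = 0.77391799
  phi_33 = -0.22909367 / 0.77391799 = -0.296.
Therefore phi_{33} = -0.2960.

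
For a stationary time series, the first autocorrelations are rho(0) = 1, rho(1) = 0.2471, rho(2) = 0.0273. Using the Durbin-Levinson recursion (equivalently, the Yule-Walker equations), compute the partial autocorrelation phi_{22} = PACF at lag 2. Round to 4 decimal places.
\phi_{22} = -0.0360

The PACF at lag k is phi_{kk}, the last component of the solution
to the Yule-Walker system G_k phi = r_k where
  (G_k)_{ij} = rho(|i - j|), (r_k)_i = rho(i), i,j = 1..k.
Equivalently, Durbin-Levinson gives phi_{kk} iteratively:
  phi_{11} = rho(1)
  phi_{kk} = [rho(k) - sum_{j=1..k-1} phi_{k-1,j} rho(k-j)]
            / [1 - sum_{j=1..k-1} phi_{k-1,j} rho(j)],
  phi_{k,j} = phi_{k-1,j} - phi_{kk} phi_{k-1,k-j},  j = 1..k-1.
Step k = 1:
  phi_11 = rho(1) = 0.2471.
Step k = 2:
  phi_22 = [rho(2) - phi_11 rho(1)] / [1 - phi_11 rho(1)] = [0.0273 - (0.2471)(0.2471)] / [1 - (0.2471)(0.2471)]
         = -0.03375841 / 0.93894159 = -0.036.
Therefore phi_{22} = -0.0360.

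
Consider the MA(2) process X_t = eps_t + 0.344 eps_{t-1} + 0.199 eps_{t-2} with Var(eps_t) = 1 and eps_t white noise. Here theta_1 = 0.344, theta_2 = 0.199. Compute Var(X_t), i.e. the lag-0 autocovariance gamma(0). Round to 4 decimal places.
\gamma(0) = 1.1579

For an MA(q) process X_t = eps_t + sum_i theta_i eps_{t-i} with
Var(eps_t) = sigma^2, the variance is
  gamma(0) = sigma^2 * (1 + sum_i theta_i^2).
  sum_i theta_i^2 = (0.344)^2 + (0.199)^2 = 0.118336 + 0.039601 = 0.157937.
  gamma(0) = 1 * (1 + 0.157937) = 1 * 1.157937 = 1.157937, which rounds to 1.1579.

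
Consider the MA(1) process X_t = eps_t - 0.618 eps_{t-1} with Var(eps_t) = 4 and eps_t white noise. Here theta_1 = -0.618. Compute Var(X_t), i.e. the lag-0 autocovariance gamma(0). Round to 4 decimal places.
\gamma(0) = 5.5277

For an MA(q) process X_t = eps_t + sum_i theta_i eps_{t-i} with
Var(eps_t) = sigma^2, the variance is
  gamma(0) = sigma^2 * (1 + sum_i theta_i^2).
  sum_i theta_i^2 = (-0.618)^2 = 0.381924.
  gamma(0) = 4 * (1 + 0.381924) = 4 * 1.381924 = 5.527696, which rounds to 5.5277.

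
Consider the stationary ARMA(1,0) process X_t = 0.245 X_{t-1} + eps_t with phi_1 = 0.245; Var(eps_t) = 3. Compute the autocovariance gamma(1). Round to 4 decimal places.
\gamma(1) = 0.7819

Multiply the model equation by X_{t-k} and take expectations. With theta_0 = psi_0 = 1 and psi_j the MA(infinity) weights, this gives
  gamma(k) - sum_i phi_i gamma(k-i) = c_k,
  c_k = sigma^2 * sum_{j=k..q} theta_j psi_{j-k}   (c_k = 0 for k > q),
using gamma(-m) = gamma(m).
Pure AR (q = 0): c_0 = sigma^2 = 3, c_k = 0 for k >= 1.
Equations for k = 0 and k = 1 (AR order 1):
  gamma(0) = phi_1 gamma(1) + c_0
  gamma(1) = phi_1 gamma(0) + c_1
Substituting the second into the first: gamma(0) (1 - phi_1^2) = c_0 + phi_1 c_1, so
  gamma(0) = c_0 / (1 - phi_1^2) = 3 / (1 - (0.245)^2) = 3 / 0.939975 = 3.191574.
  gamma(1) = phi_1 gamma(0) = (0.245)(3.191574) = 0.781936.
Therefore gamma(1) = 0.7819 (to 4 decimal places).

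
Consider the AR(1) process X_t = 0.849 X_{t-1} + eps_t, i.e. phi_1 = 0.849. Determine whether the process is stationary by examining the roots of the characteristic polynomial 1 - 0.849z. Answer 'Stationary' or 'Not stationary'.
\text{Stationary}

The AR(p) characteristic polynomial is P(z) = 1 - 0.849z.
Stationarity requires all roots to lie outside the unit circle, i.e. |z| > 1 for every root.
This is linear in z: 1 + (-0.849) z = 0  =>  z = -1/(-0.849) = 1.177856,  |z| = 1.177856.
Moduli of all roots: 1.1779.
All moduli strictly greater than 1? Yes.
Verdict: Stationary.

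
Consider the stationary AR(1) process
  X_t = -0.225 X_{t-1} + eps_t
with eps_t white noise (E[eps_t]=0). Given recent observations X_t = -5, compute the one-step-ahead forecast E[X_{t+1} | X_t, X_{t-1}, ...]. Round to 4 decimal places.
E[X_{t+1} \mid \mathcal F_t] = 1.1250

For an AR(p) model X_t = c + sum_i phi_i X_{t-i} + eps_t, the
one-step-ahead conditional mean is
  E[X_{t+1} | X_t, ...] = c + sum_i phi_i X_{t+1-i}.
Substitute known values:
  E[X_{t+1} | ...] = (-0.225) * (-5)
                   = 1.1250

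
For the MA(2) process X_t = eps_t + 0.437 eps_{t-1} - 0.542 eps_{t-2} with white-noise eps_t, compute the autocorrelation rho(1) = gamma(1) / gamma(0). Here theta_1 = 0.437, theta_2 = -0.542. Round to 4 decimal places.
\rho(1) = 0.1348

For an MA(q) process with theta_0 = 1, the autocovariance is
  gamma(k) = sigma^2 * sum_{i=0..q-k} theta_i * theta_{i+k},
and rho(k) = gamma(k) / gamma(0). Sigma^2 cancels.
  numerator   = (1)*(0.437) + (0.437)*(-0.542) = 0.200146.
  denominator = (1)^2 + (0.437)^2 + (-0.542)^2 = 1.484733.
  rho(1) = 0.200146 / 1.484733 = 0.1348.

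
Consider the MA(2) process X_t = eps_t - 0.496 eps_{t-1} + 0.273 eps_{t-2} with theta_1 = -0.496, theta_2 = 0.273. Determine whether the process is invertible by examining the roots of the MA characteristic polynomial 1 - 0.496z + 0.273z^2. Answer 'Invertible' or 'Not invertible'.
\text{Invertible}

The MA(q) characteristic polynomial is P(z) = 1 - 0.496z + 0.273z^2.
Invertibility requires all roots to lie outside the unit circle, i.e. |z| > 1 for every root.
Set 1 + (-0.496) z + (0.273) z^2 = 0, i.e. a z^2 + b z + c = 0 with a = 0.273, b = -0.496, c = 1.
Discriminant D = b^2 - 4ac = (-0.496)^2 - 4*(0.273)*1 = 0.246016 - (1.092) = -0.845984.
D < 0, so the roots are the complex-conjugate pair z = (-b +/- i sqrt(-D)) / (2a) = 0.9084 +/- 1.6846i.
For a conjugate pair |z|^2 = z * conj(z) = (product of roots) = c/a = 1/(0.273) = 3.663004, so |z| = sqrt(3.663004) = 1.9139 for both roots.
Moduli of all roots: 1.9139, 1.9139.
All moduli strictly greater than 1? Yes.
Verdict: Invertible.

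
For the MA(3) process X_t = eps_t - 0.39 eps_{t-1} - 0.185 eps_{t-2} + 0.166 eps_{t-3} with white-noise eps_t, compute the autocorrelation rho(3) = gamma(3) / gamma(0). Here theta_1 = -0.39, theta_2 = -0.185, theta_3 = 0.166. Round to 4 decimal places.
\rho(3) = 0.1368

For an MA(q) process with theta_0 = 1, the autocovariance is
  gamma(k) = sigma^2 * sum_{i=0..q-k} theta_i * theta_{i+k},
and rho(k) = gamma(k) / gamma(0). Sigma^2 cancels.
  numerator   = (1)*(0.166) = 0.166.
  denominator = (1)^2 + (-0.39)^2 + (-0.185)^2 + (0.166)^2 = 1.213881.
  rho(3) = 0.166 / 1.213881 = 0.1368.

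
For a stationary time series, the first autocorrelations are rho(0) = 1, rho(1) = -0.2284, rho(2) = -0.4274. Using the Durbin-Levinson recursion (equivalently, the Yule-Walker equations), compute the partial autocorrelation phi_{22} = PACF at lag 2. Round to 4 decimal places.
\phi_{22} = -0.5060

The PACF at lag k is phi_{kk}, the last component of the solution
to the Yule-Walker system G_k phi = r_k where
  (G_k)_{ij} = rho(|i - j|), (r_k)_i = rho(i), i,j = 1..k.
Equivalently, Durbin-Levinson gives phi_{kk} iteratively:
  phi_{11} = rho(1)
  phi_{kk} = [rho(k) - sum_{j=1..k-1} phi_{k-1,j} rho(k-j)]
            / [1 - sum_{j=1..k-1} phi_{k-1,j} rho(j)],
  phi_{k,j} = phi_{k-1,j} - phi_{kk} phi_{k-1,k-j},  j = 1..k-1.
Step k = 1:
  phi_11 = rho(1) = -0.2284.
Step k = 2:
  phi_22 = [rho(2) - phi_11 rho(1)] / [1 - phi_11 rho(1)] = [-0.4274 - (-0.2284)(-0.2284)] / [1 - (-0.2284)(-0.2284)]
         = -0.47956656 / 0.94783344 = -0.506.
Therefore phi_{22} = -0.5060.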